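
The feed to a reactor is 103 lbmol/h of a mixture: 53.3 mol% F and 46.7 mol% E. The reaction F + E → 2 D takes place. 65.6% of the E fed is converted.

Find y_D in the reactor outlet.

E reacted = 0.656 × 48.1 = 31.55 lbmol/h; ν_E = −1, so ξ = 31.55/1 = 31.55 lbmol/h.
Outlet amounts (n = n₀ + ν ξ):
  F: 54.9 − 1(31.55) = 23.34
  E: 48.1 − 1(31.55) = 16.55
  D: 0 + 2(31.55) = 63.11
Total out = 103 lbmol/h; y_D = 63.11 / 103 = 0.6127.

0.613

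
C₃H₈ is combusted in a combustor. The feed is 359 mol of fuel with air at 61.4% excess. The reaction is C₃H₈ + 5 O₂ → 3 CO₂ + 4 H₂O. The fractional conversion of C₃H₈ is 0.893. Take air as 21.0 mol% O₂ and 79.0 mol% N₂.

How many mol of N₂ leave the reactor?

Stoichiometric O₂ = 5 × 359 = 1795 mol; O₂ fed = 1795 × 1.614 = 2897 mol.
N₂ fed = 2897 × 79/21 = 10900 mol.
Fuel reacted = 0.893 × 359 → ξ = 320.6 mol.
Outlet (n = n₀ + ν ξ):
  C₃H₈: 359 − 1(320.6) = 38.41
  O₂: 2897 − 5(320.6) = 1294
  N₂: 10900 (inert)
  CO₂: 0 + 3(320.6) = 961.8
  H₂O: 0 + 4(320.6) = 1282

10900 mol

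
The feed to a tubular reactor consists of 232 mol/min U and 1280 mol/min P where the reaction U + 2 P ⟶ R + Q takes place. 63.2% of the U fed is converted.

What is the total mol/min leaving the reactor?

1370 mol/min

U reacted = 0.632 × 232 = 146.6 mol/min; ν_U = −1, so ξ = 146.6/1 = 146.6 mol/min.
Outlet amounts (n = n₀ + ν ξ):
  U: 232 − 1(146.6) = 85.38
  P: 1280 − 2(146.6) = 986.8
  R: 0 + 1(146.6) = 146.6
  Q: 0 + 1(146.6) = 146.6
Total out = 85.38 + 986.8 + 146.6 + 146.6 = 1365 mol/min.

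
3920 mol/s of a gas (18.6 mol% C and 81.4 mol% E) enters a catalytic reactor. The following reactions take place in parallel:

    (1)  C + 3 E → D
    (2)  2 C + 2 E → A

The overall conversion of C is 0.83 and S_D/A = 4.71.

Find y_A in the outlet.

Conversion of C: C consumed = 0.83 × 729.1 = 605.2 mol/s = 1ξ₁ + 2ξ₂.
Selectivity: 1ξ₁ / (1ξ₂) = 4.71 → ξ₁ = 4.71 ξ₂.
Substitute: (1·4.71 + 2) ξ₂ = 605.2 → ξ₂ = 90.19 mol/s, ξ₁ = 424.8 mol/s.
Outlet amounts (n = n₀ + Σ ν·ξ):
  C: 729.1 − 1(424.8) − 2(90.19) = 124
  E: 3191 − 3(424.8) − 2(90.19) = 1736
  D: 0 + 1(424.8) = 424.8
  A: 0 + 1(90.19) = 90.19
Total out = 2375 mol/s; y_A = 90.19 / 2375 = 0.03797.

0.038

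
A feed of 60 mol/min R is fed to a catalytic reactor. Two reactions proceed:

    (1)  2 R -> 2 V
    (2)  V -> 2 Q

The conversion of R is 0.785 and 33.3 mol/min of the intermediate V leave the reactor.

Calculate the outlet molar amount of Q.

Conversion of R: R consumed = 2ξ₁ = 0.785 × 60 → ξ₁ = 23.55 mol/min.
V balance: n_V = 0 + 2ξ₁ − 1ξ₂ = 33.3 → ξ₂ = (2·23.55 − 33.3)/1 = 13.8 mol/min.
Outlet amounts (n = n₀ + Σ ν·ξ):
  R: 60 − 2(23.55) = 12.9
  V: 0 + 2(23.55) − 1(13.8) = 33.3
  Q: 0 + 2(13.8) = 27.6

27.6 mol/min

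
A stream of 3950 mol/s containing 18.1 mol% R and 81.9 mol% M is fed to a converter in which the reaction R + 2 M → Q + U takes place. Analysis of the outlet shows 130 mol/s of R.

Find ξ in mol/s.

ξ = 585 mol/s

For R: n = n₀ − 1ξ → 130 = 715 − 1ξ, giving ξ = 585 mol/s.
Outlet amounts (n = n₀ + ν ξ):
  R: 715 − 1(585) = 130
  M: 3235 − 2(585) = 2065
  Q: 0 + 1(585) = 585
  U: 0 + 1(585) = 585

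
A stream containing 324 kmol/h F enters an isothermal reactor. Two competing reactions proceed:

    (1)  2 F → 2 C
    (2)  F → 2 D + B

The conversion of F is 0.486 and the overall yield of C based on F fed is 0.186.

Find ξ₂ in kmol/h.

ξ₂ = 97.2 kmol/h

Yield of C: 2ξ₁ / 324 = 0.186 → ξ₁ = 30.13 kmol/h.
Conversion of F: 2ξ₁ + 1ξ₂ = 0.486 × 324 = 157.5 → ξ₂ = 97.2 kmol/h.
Outlet amounts (n = n₀ + Σ ν·ξ):
  F: 324 − 2(30.13) − 1(97.2) = 166.5
  C: 0 + 2(30.13) = 60.26
  D: 0 + 2(97.2) = 194.4
  B: 0 + 1(97.2) = 97.2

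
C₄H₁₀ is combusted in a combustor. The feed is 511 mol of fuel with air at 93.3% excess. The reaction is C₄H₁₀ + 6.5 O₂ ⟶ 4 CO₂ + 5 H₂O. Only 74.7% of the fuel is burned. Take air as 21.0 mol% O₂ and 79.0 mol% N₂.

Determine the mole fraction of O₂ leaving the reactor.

Stoichiometric O₂ = 6.5 × 511 = 3322 mol; O₂ fed = 3322 × 1.933 = 6420 mol.
N₂ fed = 6420 × 79/21 = 24150 mol.
Fuel reacted = 0.747 × 511 → ξ = 381.7 mol.
Outlet (n = n₀ + ν ξ):
  C₄H₁₀: 511 − 1(381.7) = 129.3
  O₂: 6420 − 6.5(381.7) = 3939
  N₂: 24150 (inert)
  CO₂: 0 + 4(381.7) = 1527
  H₂O: 0 + 5(381.7) = 1909
Total out = 31660 mol; y_O₂ = 3939 / 31660 = 0.1244.

0.124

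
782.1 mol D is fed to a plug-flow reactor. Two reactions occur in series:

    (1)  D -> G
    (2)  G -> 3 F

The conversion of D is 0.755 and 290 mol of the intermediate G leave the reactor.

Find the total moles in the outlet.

1380 mol

Conversion of D: D consumed = 1ξ₁ = 0.755 × 782.1 → ξ₁ = 590.5 mol.
G balance: n_G = 0 + 1ξ₁ − 1ξ₂ = 290 → ξ₂ = (1·590.5 − 290)/1 = 300.5 mol.
Outlet amounts (n = n₀ + Σ ν·ξ):
  D: 782.1 − 1(590.5) = 191.6
  G: 0 + 1(590.5) − 1(300.5) = 290
  F: 0 + 3(300.5) = 901.5
Total out = 191.6 + 290 + 901.5 = 1383 mol.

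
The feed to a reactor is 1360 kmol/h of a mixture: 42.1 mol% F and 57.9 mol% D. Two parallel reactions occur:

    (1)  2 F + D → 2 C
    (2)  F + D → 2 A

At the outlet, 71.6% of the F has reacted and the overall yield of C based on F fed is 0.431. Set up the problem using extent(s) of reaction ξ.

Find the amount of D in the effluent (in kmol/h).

Yield of C: 2ξ₁ / 572.6 = 0.431 → ξ₁ = 123.4 kmol/h.
Conversion of F: 2ξ₁ + 1ξ₂ = 0.716 × 572.6 = 410 → ξ₂ = 163.2 kmol/h.
Outlet amounts (n = n₀ + Σ ν·ξ):
  F: 572.6 − 2(123.4) − 1(163.2) = 162.6
  D: 787.4 − 1(123.4) − 1(163.2) = 500.9
  C: 0 + 2(123.4) = 246.8
  A: 0 + 2(163.2) = 326.4

501 kmol/h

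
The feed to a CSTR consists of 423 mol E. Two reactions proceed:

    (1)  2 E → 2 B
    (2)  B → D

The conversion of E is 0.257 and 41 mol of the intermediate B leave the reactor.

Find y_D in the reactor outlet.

Conversion of E: E consumed = 2ξ₁ = 0.257 × 423 → ξ₁ = 54.36 mol.
B balance: n_B = 0 + 2ξ₁ − 1ξ₂ = 41 → ξ₂ = (2·54.36 − 41)/1 = 67.71 mol.
Outlet amounts (n = n₀ + Σ ν·ξ):
  E: 423 − 2(54.36) = 314.3
  B: 0 + 2(54.36) − 1(67.71) = 41
  D: 0 + 1(67.71) = 67.71
Total out = 423 mol; y_D = 67.71 / 423 = 0.1601.

0.16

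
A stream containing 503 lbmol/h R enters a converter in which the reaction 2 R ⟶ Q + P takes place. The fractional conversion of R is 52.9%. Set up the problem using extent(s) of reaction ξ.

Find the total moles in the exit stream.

R reacted = 0.529 × 503 = 266.1 lbmol/h; ν_R = −2, so ξ = 266.1/2 = 133 lbmol/h.
Outlet amounts (n = n₀ + ν ξ):
  R: 503 − 2(133) = 236.9
  Q: 0 + 1(133) = 133
  P: 0 + 1(133) = 133
Total out = 236.9 + 133 + 133 = 503 lbmol/h.

503 lbmol/h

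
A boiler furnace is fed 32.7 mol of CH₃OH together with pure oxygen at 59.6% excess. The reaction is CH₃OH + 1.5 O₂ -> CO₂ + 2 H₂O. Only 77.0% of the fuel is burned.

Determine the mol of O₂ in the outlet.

40.5 mol

Stoichiometric O₂ = 1.5 × 32.7 = 49.05 mol; O₂ fed = 49.05 × 1.596 = 78.28 mol.
Fuel reacted = 0.77 × 32.7 → ξ = 25.18 mol.
Outlet (n = n₀ + ν ξ):
  CH₃OH: 32.7 − 1(25.18) = 7.521
  O₂: 78.28 − 1.5(25.18) = 40.52
  CO₂: 0 + 1(25.18) = 25.18
  H₂O: 0 + 2(25.18) = 50.36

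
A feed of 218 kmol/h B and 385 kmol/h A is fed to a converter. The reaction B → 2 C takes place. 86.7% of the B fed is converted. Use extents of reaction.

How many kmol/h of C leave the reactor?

B reacted = 0.867 × 218 = 189 kmol/h; ν_B = −1, so ξ = 189/1 = 189 kmol/h.
Outlet amounts (n = n₀ + ν ξ):
  B: 218 − 1(189) = 28.99
  C: 0 + 2(189) = 378
  A: 385 (inert)

378 kmol/h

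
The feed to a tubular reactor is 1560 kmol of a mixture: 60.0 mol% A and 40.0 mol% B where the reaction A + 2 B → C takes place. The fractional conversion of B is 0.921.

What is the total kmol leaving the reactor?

B reacted = 0.921 × 624 = 574.7 kmol; ν_B = −2, so ξ = 574.7/2 = 287.4 kmol.
Outlet amounts (n = n₀ + ν ξ):
  A: 936 − 1(287.4) = 648.6
  B: 624 − 2(287.4) = 49.3
  C: 0 + 1(287.4) = 287.4
Total out = 648.6 + 49.3 + 287.4 = 985.3 kmol.

985 kmol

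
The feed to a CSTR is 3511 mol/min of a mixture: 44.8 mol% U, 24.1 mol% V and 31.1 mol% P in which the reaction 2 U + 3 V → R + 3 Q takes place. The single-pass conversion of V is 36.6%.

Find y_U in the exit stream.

V reacted = 0.366 × 846.2 = 309.7 mol/min; ν_V = −3, so ξ = 309.7/3 = 103.2 mol/min.
Outlet amounts (n = n₀ + ν ξ):
  U: 1573 − 2(103.2) = 1366
  V: 846.2 − 3(103.2) = 536.5
  R: 0 + 1(103.2) = 103.2
  Q: 0 + 3(103.2) = 309.7
  P: 1092 (inert)
Total out = 3408 mol/min; y_U = 1366 / 3408 = 0.401.

0.401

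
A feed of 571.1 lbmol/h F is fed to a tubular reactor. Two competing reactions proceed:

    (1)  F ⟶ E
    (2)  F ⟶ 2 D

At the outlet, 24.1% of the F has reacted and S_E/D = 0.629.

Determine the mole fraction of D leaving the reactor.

0.193

Conversion of F: F consumed = 0.241 × 571.1 = 137.6 lbmol/h = 1ξ₁ + 1ξ₂.
Selectivity: 1ξ₁ / (2ξ₂) = 0.629 → ξ₁ = 1.258 ξ₂.
Substitute: (1·1.258 + 1) ξ₂ = 137.6 → ξ₂ = 60.95 lbmol/h, ξ₁ = 76.68 lbmol/h.
Outlet amounts (n = n₀ + Σ ν·ξ):
  F: 571.1 − 1(76.68) − 1(60.95) = 433.5
  E: 0 + 1(76.68) = 76.68
  D: 0 + 2(60.95) = 121.9
Total out = 632.1 lbmol/h; y_D = 121.9 / 632.1 = 0.1929.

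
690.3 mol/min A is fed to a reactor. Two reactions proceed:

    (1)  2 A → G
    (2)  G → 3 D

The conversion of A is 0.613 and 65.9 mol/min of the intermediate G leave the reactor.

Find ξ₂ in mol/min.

Conversion of A: A consumed = 2ξ₁ = 0.613 × 690.3 → ξ₁ = 211.6 mol/min.
G balance: n_G = 0 + 1ξ₁ − 1ξ₂ = 65.9 → ξ₂ = (1·211.6 − 65.9)/1 = 145.7 mol/min.
Outlet amounts (n = n₀ + Σ ν·ξ):
  A: 690.3 − 2(211.6) = 267.1
  G: 0 + 1(211.6) − 1(145.7) = 65.9
  D: 0 + 3(145.7) = 437

ξ₂ = 146 mol/min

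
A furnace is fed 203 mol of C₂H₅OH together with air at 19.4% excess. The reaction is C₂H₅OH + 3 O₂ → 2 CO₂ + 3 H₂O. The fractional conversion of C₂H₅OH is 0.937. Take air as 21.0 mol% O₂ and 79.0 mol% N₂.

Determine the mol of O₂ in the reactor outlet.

157 mol

Stoichiometric O₂ = 3 × 203 = 609 mol; O₂ fed = 609 × 1.194 = 727.1 mol.
N₂ fed = 727.1 × 79/21 = 2735 mol.
Fuel reacted = 0.937 × 203 → ξ = 190.2 mol.
Outlet (n = n₀ + ν ξ):
  C₂H₅OH: 203 − 1(190.2) = 12.79
  O₂: 727.1 − 3(190.2) = 156.5
  N₂: 2735 (inert)
  CO₂: 0 + 2(190.2) = 380.4
  H₂O: 0 + 3(190.2) = 570.6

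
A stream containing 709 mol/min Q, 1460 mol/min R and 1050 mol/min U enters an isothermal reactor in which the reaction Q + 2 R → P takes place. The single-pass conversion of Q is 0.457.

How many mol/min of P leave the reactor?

Q reacted = 0.457 × 709 = 324 mol/min; ν_Q = −1, so ξ = 324/1 = 324 mol/min.
Outlet amounts (n = n₀ + ν ξ):
  Q: 709 − 1(324) = 385
  R: 1460 − 2(324) = 812
  P: 0 + 1(324) = 324
  U: 1050 (inert)

324 mol/min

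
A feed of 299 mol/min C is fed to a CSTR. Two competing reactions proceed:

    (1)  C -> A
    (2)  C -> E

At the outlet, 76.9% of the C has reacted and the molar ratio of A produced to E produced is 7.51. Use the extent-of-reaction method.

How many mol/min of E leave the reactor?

Conversion of C: C consumed = 0.769 × 299 = 229.9 mol/min = 1ξ₁ + 1ξ₂.
Selectivity: 1ξ₁ / (1ξ₂) = 7.51 → ξ₁ = 7.51 ξ₂.
Substitute: (1·7.51 + 1) ξ₂ = 229.9 → ξ₂ = 27.02 mol/min, ξ₁ = 202.9 mol/min.
Outlet amounts (n = n₀ + Σ ν·ξ):
  C: 299 − 1(202.9) − 1(27.02) = 69.07
  A: 0 + 1(202.9) = 202.9
  E: 0 + 1(27.02) = 27.02

27 mol/min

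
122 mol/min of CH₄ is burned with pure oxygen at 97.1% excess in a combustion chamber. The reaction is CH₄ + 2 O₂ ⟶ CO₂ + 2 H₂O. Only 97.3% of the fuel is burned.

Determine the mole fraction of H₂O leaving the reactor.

0.394

Stoichiometric O₂ = 2 × 122 = 244 mol/min; O₂ fed = 244 × 1.971 = 480.9 mol/min.
Fuel reacted = 0.973 × 122 → ξ = 118.7 mol/min.
Outlet (n = n₀ + ν ξ):
  CH₄: 122 − 1(118.7) = 3.294
  O₂: 480.9 − 2(118.7) = 243.5
  CO₂: 0 + 1(118.7) = 118.7
  H₂O: 0 + 2(118.7) = 237.4
Total out = 602.9 mol/min; y_H₂O = 237.4 / 602.9 = 0.3938.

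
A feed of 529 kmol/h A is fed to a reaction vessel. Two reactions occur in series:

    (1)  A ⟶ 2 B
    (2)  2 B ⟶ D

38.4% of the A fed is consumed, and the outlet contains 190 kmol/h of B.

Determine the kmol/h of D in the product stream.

108 kmol/h

Conversion of A: A consumed = 1ξ₁ = 0.384 × 529 → ξ₁ = 203.1 kmol/h.
B balance: n_B = 0 + 2ξ₁ − 2ξ₂ = 190 → ξ₂ = (2·203.1 − 190)/2 = 108.1 kmol/h.
Outlet amounts (n = n₀ + Σ ν·ξ):
  A: 529 − 1(203.1) = 325.9
  B: 0 + 2(203.1) − 2(108.1) = 190
  D: 0 + 1(108.1) = 108.1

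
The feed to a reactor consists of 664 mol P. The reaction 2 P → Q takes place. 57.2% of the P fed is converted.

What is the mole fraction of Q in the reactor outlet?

0.401

P reacted = 0.572 × 664 = 379.8 mol; ν_P = −2, so ξ = 379.8/2 = 189.9 mol.
Outlet amounts (n = n₀ + ν ξ):
  P: 664 − 2(189.9) = 284.2
  Q: 0 + 1(189.9) = 189.9
Total out = 474.1 mol; y_Q = 189.9 / 474.1 = 0.4006.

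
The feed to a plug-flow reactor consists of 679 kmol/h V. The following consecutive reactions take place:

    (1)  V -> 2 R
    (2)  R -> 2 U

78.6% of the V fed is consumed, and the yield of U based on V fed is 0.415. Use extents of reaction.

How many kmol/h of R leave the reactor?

Conversion of V: V consumed = 1ξ₁ = 0.786 × 679 → ξ₁ = 533.7 kmol/h.
Yield of U: 2ξ₂ / 679 = 0.415 → ξ₂ = 140.9 kmol/h.
Outlet amounts (n = n₀ + Σ ν·ξ):
  V: 679 − 1(533.7) = 145.3
  R: 0 + 2(533.7) − 1(140.9) = 926.5
  U: 0 + 2(140.9) = 281.8

926 kmol/h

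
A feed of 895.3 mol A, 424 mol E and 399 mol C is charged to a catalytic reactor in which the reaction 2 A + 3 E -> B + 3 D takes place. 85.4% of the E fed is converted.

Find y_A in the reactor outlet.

E reacted = 0.854 × 424 = 362.1 mol; ν_E = −3, so ξ = 362.1/3 = 120.7 mol.
Outlet amounts (n = n₀ + ν ξ):
  A: 895.3 − 2(120.7) = 653.9
  E: 424 − 3(120.7) = 61.9
  B: 0 + 1(120.7) = 120.7
  D: 0 + 3(120.7) = 362.1
  C: 399 (inert)
Total out = 1598 mol; y_A = 653.9 / 1598 = 0.4093.

0.409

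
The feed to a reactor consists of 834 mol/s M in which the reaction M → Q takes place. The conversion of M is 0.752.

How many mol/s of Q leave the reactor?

M reacted = 0.752 × 834 = 627.2 mol/s; ν_M = −1, so ξ = 627.2/1 = 627.2 mol/s.
Outlet amounts (n = n₀ + ν ξ):
  M: 834 − 1(627.2) = 206.8
  Q: 0 + 1(627.2) = 627.2

627 mol/s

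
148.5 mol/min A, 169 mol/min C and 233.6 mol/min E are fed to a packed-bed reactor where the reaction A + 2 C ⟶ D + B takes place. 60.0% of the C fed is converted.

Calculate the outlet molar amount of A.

97.8 mol/min

C reacted = 0.6 × 169 = 101.4 mol/min; ν_C = −2, so ξ = 101.4/2 = 50.7 mol/min.
Outlet amounts (n = n₀ + ν ξ):
  A: 148.5 − 1(50.7) = 97.8
  C: 169 − 2(50.7) = 67.6
  D: 0 + 1(50.7) = 50.7
  B: 0 + 1(50.7) = 50.7
  E: 233.6 (inert)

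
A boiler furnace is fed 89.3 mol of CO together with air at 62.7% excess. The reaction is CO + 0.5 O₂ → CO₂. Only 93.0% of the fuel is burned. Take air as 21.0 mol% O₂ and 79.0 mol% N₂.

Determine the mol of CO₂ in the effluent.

83 mol

Stoichiometric O₂ = 0.5 × 89.3 = 44.65 mol; O₂ fed = 44.65 × 1.627 = 72.65 mol.
N₂ fed = 72.65 × 79/21 = 273.3 mol.
Fuel reacted = 0.93 × 89.3 → ξ = 83.05 mol.
Outlet (n = n₀ + ν ξ):
  CO: 89.3 − 1(83.05) = 6.251
  O₂: 72.65 − 0.5(83.05) = 31.12
  N₂: 273.3 (inert)
  CO₂: 0 + 1(83.05) = 83.05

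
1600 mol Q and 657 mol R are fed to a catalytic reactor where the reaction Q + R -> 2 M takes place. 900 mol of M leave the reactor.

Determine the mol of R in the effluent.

207 mol

For M: n = n₀ + 2ξ → 900 = 0 + 2ξ, giving ξ = 450 mol.
Outlet amounts (n = n₀ + ν ξ):
  Q: 1600 − 1(450) = 1150
  R: 657 − 1(450) = 207
  M: 0 + 2(450) = 900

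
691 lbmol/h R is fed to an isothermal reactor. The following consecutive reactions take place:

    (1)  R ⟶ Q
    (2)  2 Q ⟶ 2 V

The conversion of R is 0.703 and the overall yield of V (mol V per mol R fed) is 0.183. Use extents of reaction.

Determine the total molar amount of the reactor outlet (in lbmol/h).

691 lbmol/h

Conversion of R: R consumed = 1ξ₁ = 0.703 × 691 → ξ₁ = 485.8 lbmol/h.
Yield of V: 2ξ₂ / 691 = 0.183 → ξ₂ = 63.23 lbmol/h.
Outlet amounts (n = n₀ + Σ ν·ξ):
  R: 691 − 1(485.8) = 205.2
  Q: 0 + 1(485.8) − 2(63.23) = 359.3
  V: 0 + 2(63.23) = 126.5
Total out = 205.2 + 359.3 + 126.5 = 691 lbmol/h.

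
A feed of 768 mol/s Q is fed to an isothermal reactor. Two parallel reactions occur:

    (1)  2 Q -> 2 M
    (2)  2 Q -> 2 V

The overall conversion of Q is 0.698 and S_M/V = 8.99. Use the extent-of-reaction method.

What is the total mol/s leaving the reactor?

768 mol/s

Conversion of Q: Q consumed = 0.698 × 768 = 536.1 mol/s = 2ξ₁ + 2ξ₂.
Selectivity: 2ξ₁ / (2ξ₂) = 8.99 → ξ₁ = 8.99 ξ₂.
Substitute: (2·8.99 + 2) ξ₂ = 536.1 → ξ₂ = 26.83 mol/s, ξ₁ = 241.2 mol/s.
Outlet amounts (n = n₀ + Σ ν·ξ):
  Q: 768 − 2(241.2) − 2(26.83) = 231.9
  M: 0 + 2(241.2) = 482.4
  V: 0 + 2(26.83) = 53.66
Total out = 231.9 + 482.4 + 53.66 = 768 mol/s.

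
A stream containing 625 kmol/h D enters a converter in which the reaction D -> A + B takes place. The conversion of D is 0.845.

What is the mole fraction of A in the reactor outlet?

0.458

D reacted = 0.845 × 625 = 528.1 kmol/h; ν_D = −1, so ξ = 528.1/1 = 528.1 kmol/h.
Outlet amounts (n = n₀ + ν ξ):
  D: 625 − 1(528.1) = 96.88
  A: 0 + 1(528.1) = 528.1
  B: 0 + 1(528.1) = 528.1
Total out = 1153 kmol/h; y_A = 528.1 / 1153 = 0.458.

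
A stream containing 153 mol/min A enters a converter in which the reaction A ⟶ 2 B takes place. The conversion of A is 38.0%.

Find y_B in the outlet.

0.551

A reacted = 0.38 × 153 = 58.14 mol/min; ν_A = −1, so ξ = 58.14/1 = 58.14 mol/min.
Outlet amounts (n = n₀ + ν ξ):
  A: 153 − 1(58.14) = 94.86
  B: 0 + 2(58.14) = 116.3
Total out = 211.1 mol/min; y_B = 116.3 / 211.1 = 0.5507.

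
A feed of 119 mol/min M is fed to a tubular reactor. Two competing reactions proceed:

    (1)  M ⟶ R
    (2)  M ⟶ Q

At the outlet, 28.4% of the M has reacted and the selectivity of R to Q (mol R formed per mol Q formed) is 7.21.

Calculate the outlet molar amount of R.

Conversion of M: M consumed = 0.284 × 119 = 33.8 mol/min = 1ξ₁ + 1ξ₂.
Selectivity: 1ξ₁ / (1ξ₂) = 7.21 → ξ₁ = 7.21 ξ₂.
Substitute: (1·7.21 + 1) ξ₂ = 33.8 → ξ₂ = 4.116 mol/min, ξ₁ = 29.68 mol/min.
Outlet amounts (n = n₀ + Σ ν·ξ):
  M: 119 − 1(29.68) − 1(4.116) = 85.2
  R: 0 + 1(29.68) = 29.68
  Q: 0 + 1(4.116) = 4.116

29.7 mol/min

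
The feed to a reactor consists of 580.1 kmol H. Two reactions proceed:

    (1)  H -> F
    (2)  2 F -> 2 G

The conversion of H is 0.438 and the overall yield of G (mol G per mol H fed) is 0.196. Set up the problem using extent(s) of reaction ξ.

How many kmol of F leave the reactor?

Conversion of H: H consumed = 1ξ₁ = 0.438 × 580.1 → ξ₁ = 254.1 kmol.
Yield of G: 2ξ₂ / 580.1 = 0.196 → ξ₂ = 56.85 kmol.
Outlet amounts (n = n₀ + Σ ν·ξ):
  H: 580.1 − 1(254.1) = 326
  F: 0 + 1(254.1) − 2(56.85) = 140.4
  G: 0 + 2(56.85) = 113.7

140 kmol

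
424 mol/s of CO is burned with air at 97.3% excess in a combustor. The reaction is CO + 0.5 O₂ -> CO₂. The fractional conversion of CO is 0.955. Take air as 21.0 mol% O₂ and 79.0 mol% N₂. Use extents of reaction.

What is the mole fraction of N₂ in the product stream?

0.711

Stoichiometric O₂ = 0.5 × 424 = 212 mol/s; O₂ fed = 212 × 1.973 = 418.3 mol/s.
N₂ fed = 418.3 × 79/21 = 1574 mol/s.
Fuel reacted = 0.955 × 424 → ξ = 404.9 mol/s.
Outlet (n = n₀ + ν ξ):
  CO: 424 − 1(404.9) = 19.08
  O₂: 418.3 − 0.5(404.9) = 215.8
  N₂: 1574 (inert)
  CO₂: 0 + 1(404.9) = 404.9
Total out = 2213 mol/s; y_N₂ = 1574 / 2213 = 0.7109.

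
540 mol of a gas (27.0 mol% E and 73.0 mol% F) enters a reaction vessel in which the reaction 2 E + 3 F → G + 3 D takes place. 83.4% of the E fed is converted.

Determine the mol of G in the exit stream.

60.8 mol

E reacted = 0.834 × 145.8 = 121.6 mol; ν_E = −2, so ξ = 121.6/2 = 60.8 mol.
Outlet amounts (n = n₀ + ν ξ):
  E: 145.8 − 2(60.8) = 24.2
  F: 394.2 − 3(60.8) = 211.8
  G: 0 + 1(60.8) = 60.8
  D: 0 + 3(60.8) = 182.4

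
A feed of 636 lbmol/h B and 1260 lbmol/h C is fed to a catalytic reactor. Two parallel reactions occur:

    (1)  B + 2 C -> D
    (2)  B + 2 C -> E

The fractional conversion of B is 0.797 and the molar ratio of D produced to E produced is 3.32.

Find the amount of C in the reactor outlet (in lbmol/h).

246 lbmol/h

Conversion of B: B consumed = 0.797 × 636 = 506.9 lbmol/h = 1ξ₁ + 1ξ₂.
Selectivity: 1ξ₁ / (1ξ₂) = 3.32 → ξ₁ = 3.32 ξ₂.
Substitute: (1·3.32 + 1) ξ₂ = 506.9 → ξ₂ = 117.3 lbmol/h, ξ₁ = 389.6 lbmol/h.
Outlet amounts (n = n₀ + Σ ν·ξ):
  B: 636 − 1(389.6) − 1(117.3) = 129.1
  C: 1260 − 2(389.6) − 2(117.3) = 246.2
  D: 0 + 1(389.6) = 389.6
  E: 0 + 1(117.3) = 117.3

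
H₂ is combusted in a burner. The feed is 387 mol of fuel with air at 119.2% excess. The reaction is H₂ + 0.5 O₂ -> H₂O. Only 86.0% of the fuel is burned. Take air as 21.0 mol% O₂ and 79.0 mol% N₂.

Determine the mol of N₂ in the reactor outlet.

Stoichiometric O₂ = 0.5 × 387 = 193.5 mol; O₂ fed = 193.5 × 2.192 = 424.2 mol.
N₂ fed = 424.2 × 79/21 = 1596 mol.
Fuel reacted = 0.86 × 387 → ξ = 332.8 mol.
Outlet (n = n₀ + ν ξ):
  H₂: 387 − 1(332.8) = 54.18
  O₂: 424.2 − 0.5(332.8) = 257.7
  N₂: 1596 (inert)
  H₂O: 0 + 1(332.8) = 332.8

1600 mol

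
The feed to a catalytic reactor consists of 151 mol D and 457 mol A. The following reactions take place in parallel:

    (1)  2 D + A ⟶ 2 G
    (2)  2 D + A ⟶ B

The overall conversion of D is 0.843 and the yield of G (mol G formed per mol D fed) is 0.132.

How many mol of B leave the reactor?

53.7 mol

Yield of G: 2ξ₁ / 151 = 0.132 → ξ₁ = 9.966 mol.
Conversion of D: 2ξ₁ + 2ξ₂ = 0.843 × 151 = 127.3 → ξ₂ = 53.68 mol.
Outlet amounts (n = n₀ + Σ ν·ξ):
  D: 151 − 2(9.966) − 2(53.68) = 23.71
  A: 457 − 1(9.966) − 1(53.68) = 393.4
  G: 0 + 2(9.966) = 19.93
  B: 0 + 1(53.68) = 53.68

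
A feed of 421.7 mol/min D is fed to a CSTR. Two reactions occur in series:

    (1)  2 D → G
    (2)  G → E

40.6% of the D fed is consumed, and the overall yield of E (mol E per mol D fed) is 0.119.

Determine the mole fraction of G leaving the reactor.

Conversion of D: D consumed = 2ξ₁ = 0.406 × 421.7 → ξ₁ = 85.61 mol/min.
Yield of E: 1ξ₂ / 421.7 = 0.119 → ξ₂ = 50.18 mol/min.
Outlet amounts (n = n₀ + Σ ν·ξ):
  D: 421.7 − 2(85.61) = 250.5
  G: 0 + 1(85.61) − 1(50.18) = 35.42
  E: 0 + 1(50.18) = 50.18
Total out = 336.1 mol/min; y_G = 35.42 / 336.1 = 0.1054.

0.105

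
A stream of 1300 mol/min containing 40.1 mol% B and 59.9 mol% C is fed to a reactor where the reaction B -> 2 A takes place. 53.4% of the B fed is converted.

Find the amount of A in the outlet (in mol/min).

B reacted = 0.534 × 521.3 = 278.4 mol/min; ν_B = −1, so ξ = 278.4/1 = 278.4 mol/min.
Outlet amounts (n = n₀ + ν ξ):
  B: 521.3 − 1(278.4) = 242.9
  A: 0 + 2(278.4) = 556.7
  C: 778.7 (inert)

557 mol/min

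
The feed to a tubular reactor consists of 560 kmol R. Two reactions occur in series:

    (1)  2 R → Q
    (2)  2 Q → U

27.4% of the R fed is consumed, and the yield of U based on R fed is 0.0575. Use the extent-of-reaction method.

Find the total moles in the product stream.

451 kmol

Conversion of R: R consumed = 2ξ₁ = 0.274 × 560 → ξ₁ = 76.72 kmol.
Yield of U: 1ξ₂ / 560 = 0.0575 → ξ₂ = 32.2 kmol.
Outlet amounts (n = n₀ + Σ ν·ξ):
  R: 560 − 2(76.72) = 406.6
  Q: 0 + 1(76.72) − 2(32.2) = 12.32
  U: 0 + 1(32.2) = 32.2
Total out = 406.6 + 12.32 + 32.2 = 451.1 kmol.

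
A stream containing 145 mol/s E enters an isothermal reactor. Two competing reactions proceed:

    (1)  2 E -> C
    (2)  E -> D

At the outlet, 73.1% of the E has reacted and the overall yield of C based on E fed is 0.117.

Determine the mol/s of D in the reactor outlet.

72.1 mol/s

Yield of C: 1ξ₁ / 145 = 0.117 → ξ₁ = 16.96 mol/s.
Conversion of E: 2ξ₁ + 1ξ₂ = 0.731 × 145 = 106 → ξ₂ = 72.06 mol/s.
Outlet amounts (n = n₀ + Σ ν·ξ):
  E: 145 − 2(16.96) − 1(72.06) = 39
  C: 0 + 1(16.96) = 16.96
  D: 0 + 1(72.06) = 72.06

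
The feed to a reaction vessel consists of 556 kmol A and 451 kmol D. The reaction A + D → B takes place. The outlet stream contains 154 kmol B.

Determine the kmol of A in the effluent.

402 kmol

For B: n = n₀ + 1ξ → 154 = 0 + 1ξ, giving ξ = 154 kmol.
Outlet amounts (n = n₀ + ν ξ):
  A: 556 − 1(154) = 402
  D: 451 − 1(154) = 297
  B: 0 + 1(154) = 154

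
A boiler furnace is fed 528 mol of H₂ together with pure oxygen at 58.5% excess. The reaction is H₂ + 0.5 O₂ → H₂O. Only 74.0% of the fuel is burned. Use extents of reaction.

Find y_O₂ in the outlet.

Stoichiometric O₂ = 0.5 × 528 = 264 mol; O₂ fed = 264 × 1.585 = 418.4 mol.
Fuel reacted = 0.74 × 528 → ξ = 390.7 mol.
Outlet (n = n₀ + ν ξ):
  H₂: 528 − 1(390.7) = 137.3
  O₂: 418.4 − 0.5(390.7) = 223.1
  H₂O: 0 + 1(390.7) = 390.7
Total out = 751.1 mol; y_O₂ = 223.1 / 751.1 = 0.297.

0.297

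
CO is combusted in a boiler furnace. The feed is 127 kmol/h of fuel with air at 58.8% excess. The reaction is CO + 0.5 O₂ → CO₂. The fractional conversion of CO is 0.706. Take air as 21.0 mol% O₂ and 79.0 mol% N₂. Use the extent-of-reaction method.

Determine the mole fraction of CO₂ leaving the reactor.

Stoichiometric O₂ = 0.5 × 127 = 63.5 kmol/h; O₂ fed = 63.5 × 1.588 = 100.8 kmol/h.
N₂ fed = 100.8 × 79/21 = 379.3 kmol/h.
Fuel reacted = 0.706 × 127 → ξ = 89.66 kmol/h.
Outlet (n = n₀ + ν ξ):
  CO: 127 − 1(89.66) = 37.34
  O₂: 100.8 − 0.5(89.66) = 56.01
  N₂: 379.3 (inert)
  CO₂: 0 + 1(89.66) = 89.66
Total out = 562.3 kmol/h; y_CO₂ = 89.66 / 562.3 = 0.1594.

0.159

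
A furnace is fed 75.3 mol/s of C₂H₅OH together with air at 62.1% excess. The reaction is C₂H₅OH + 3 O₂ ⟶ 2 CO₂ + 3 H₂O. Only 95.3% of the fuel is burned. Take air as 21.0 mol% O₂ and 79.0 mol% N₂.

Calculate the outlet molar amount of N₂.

1380 mol/s

Stoichiometric O₂ = 3 × 75.3 = 225.9 mol/s; O₂ fed = 225.9 × 1.621 = 366.2 mol/s.
N₂ fed = 366.2 × 79/21 = 1378 mol/s.
Fuel reacted = 0.953 × 75.3 → ξ = 71.76 mol/s.
Outlet (n = n₀ + ν ξ):
  C₂H₅OH: 75.3 − 1(71.76) = 3.539
  O₂: 366.2 − 3(71.76) = 150.9
  N₂: 1378 (inert)
  CO₂: 0 + 2(71.76) = 143.5
  H₂O: 0 + 3(71.76) = 215.3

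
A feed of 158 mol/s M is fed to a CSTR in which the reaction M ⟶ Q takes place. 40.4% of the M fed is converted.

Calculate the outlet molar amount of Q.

63.8 mol/s

M reacted = 0.404 × 158 = 63.83 mol/s; ν_M = −1, so ξ = 63.83/1 = 63.83 mol/s.
Outlet amounts (n = n₀ + ν ξ):
  M: 158 − 1(63.83) = 94.17
  Q: 0 + 1(63.83) = 63.83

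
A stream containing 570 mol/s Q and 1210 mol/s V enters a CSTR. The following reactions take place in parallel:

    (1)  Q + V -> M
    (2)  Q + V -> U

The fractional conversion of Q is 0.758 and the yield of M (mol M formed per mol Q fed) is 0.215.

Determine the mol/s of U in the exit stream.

Yield of M: 1ξ₁ / 570 = 0.215 → ξ₁ = 122.5 mol/s.
Conversion of Q: 1ξ₁ + 1ξ₂ = 0.758 × 570 = 432.1 → ξ₂ = 309.5 mol/s.
Outlet amounts (n = n₀ + Σ ν·ξ):
  Q: 570 − 1(122.5) − 1(309.5) = 137.9
  V: 1210 − 1(122.5) − 1(309.5) = 777.9
  M: 0 + 1(122.5) = 122.5
  U: 0 + 1(309.5) = 309.5

310 mol/s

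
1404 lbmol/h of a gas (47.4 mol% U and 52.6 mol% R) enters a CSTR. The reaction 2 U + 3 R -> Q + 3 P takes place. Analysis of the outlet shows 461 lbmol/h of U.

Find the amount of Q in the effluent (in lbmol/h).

For U: n = n₀ − 2ξ → 461 = 665.5 − 2ξ, giving ξ = 102.2 lbmol/h.
Outlet amounts (n = n₀ + ν ξ):
  U: 665.5 − 2(102.2) = 461
  R: 738.5 − 3(102.2) = 431.8
  Q: 0 + 1(102.2) = 102.2
  P: 0 + 3(102.2) = 306.7

102 lbmol/h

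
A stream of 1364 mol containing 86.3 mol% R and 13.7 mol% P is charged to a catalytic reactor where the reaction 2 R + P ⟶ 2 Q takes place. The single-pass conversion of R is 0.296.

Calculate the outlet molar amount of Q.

R reacted = 0.296 × 1177 = 348.4 mol; ν_R = −2, so ξ = 348.4/2 = 174.2 mol.
Outlet amounts (n = n₀ + ν ξ):
  R: 1177 − 2(174.2) = 828.7
  P: 186.9 − 1(174.2) = 12.65
  Q: 0 + 2(174.2) = 348.4

348 mol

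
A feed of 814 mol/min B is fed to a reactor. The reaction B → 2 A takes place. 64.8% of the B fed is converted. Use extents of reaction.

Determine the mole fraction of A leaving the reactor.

B reacted = 0.648 × 814 = 527.5 mol/min; ν_B = −1, so ξ = 527.5/1 = 527.5 mol/min.
Outlet amounts (n = n₀ + ν ξ):
  B: 814 − 1(527.5) = 286.5
  A: 0 + 2(527.5) = 1055
Total out = 1341 mol/min; y_A = 1055 / 1341 = 0.7864.

0.786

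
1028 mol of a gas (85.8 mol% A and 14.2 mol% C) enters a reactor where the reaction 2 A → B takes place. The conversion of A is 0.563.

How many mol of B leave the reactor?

A reacted = 0.563 × 882 = 496.6 mol; ν_A = −2, so ξ = 496.6/2 = 248.3 mol.
Outlet amounts (n = n₀ + ν ξ):
  A: 882 − 2(248.3) = 385.4
  B: 0 + 1(248.3) = 248.3
  C: 146 (inert)

248 mol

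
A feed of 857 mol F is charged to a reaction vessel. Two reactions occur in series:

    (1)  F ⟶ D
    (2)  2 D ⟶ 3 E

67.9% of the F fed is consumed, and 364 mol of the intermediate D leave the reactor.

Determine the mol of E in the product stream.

327 mol

Conversion of F: F consumed = 1ξ₁ = 0.679 × 857 → ξ₁ = 581.9 mol.
D balance: n_D = 0 + 1ξ₁ − 2ξ₂ = 364 → ξ₂ = (1·581.9 − 364)/2 = 109 mol.
Outlet amounts (n = n₀ + Σ ν·ξ):
  F: 857 − 1(581.9) = 275.1
  D: 0 + 1(581.9) − 2(109) = 364
  E: 0 + 3(109) = 326.9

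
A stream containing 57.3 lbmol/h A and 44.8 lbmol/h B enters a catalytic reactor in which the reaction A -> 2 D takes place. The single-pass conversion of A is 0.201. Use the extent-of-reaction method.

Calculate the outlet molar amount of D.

A reacted = 0.201 × 57.3 = 11.52 lbmol/h; ν_A = −1, so ξ = 11.52/1 = 11.52 lbmol/h.
Outlet amounts (n = n₀ + ν ξ):
  A: 57.3 − 1(11.52) = 45.78
  D: 0 + 2(11.52) = 23.03
  B: 44.8 (inert)

23 lbmol/h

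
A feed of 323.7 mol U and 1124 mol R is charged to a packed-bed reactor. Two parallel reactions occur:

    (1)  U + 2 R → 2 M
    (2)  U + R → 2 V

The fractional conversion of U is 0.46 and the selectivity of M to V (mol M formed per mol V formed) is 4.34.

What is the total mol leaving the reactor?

1330 mol

Conversion of U: U consumed = 0.46 × 323.7 = 148.9 mol = 1ξ₁ + 1ξ₂.
Selectivity: 2ξ₁ / (2ξ₂) = 4.34 → ξ₁ = 4.34 ξ₂.
Substitute: (1·4.34 + 1) ξ₂ = 148.9 → ξ₂ = 27.88 mol, ξ₁ = 121 mol.
Outlet amounts (n = n₀ + Σ ν·ξ):
  U: 323.7 − 1(121) − 1(27.88) = 174.8
  R: 1124 − 2(121) − 1(27.88) = 854.1
  M: 0 + 2(121) = 242
  V: 0 + 2(27.88) = 55.77
Total out = 174.8 + 854.1 + 242 + 55.77 = 1327 mol.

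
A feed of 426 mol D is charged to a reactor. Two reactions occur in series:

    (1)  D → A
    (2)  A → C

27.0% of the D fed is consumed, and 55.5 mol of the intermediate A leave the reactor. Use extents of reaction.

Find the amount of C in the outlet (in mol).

Conversion of D: D consumed = 1ξ₁ = 0.27 × 426 → ξ₁ = 115 mol.
A balance: n_A = 0 + 1ξ₁ − 1ξ₂ = 55.5 → ξ₂ = (1·115 − 55.5)/1 = 59.52 mol.
Outlet amounts (n = n₀ + Σ ν·ξ):
  D: 426 − 1(115) = 311
  A: 0 + 1(115) − 1(59.52) = 55.5
  C: 0 + 1(59.52) = 59.52

59.5 mol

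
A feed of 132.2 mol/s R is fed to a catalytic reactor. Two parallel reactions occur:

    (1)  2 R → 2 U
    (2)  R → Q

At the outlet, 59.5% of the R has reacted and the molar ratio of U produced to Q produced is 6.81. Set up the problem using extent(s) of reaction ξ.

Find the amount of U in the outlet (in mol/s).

Conversion of R: R consumed = 0.595 × 132.2 = 78.66 mol/s = 2ξ₁ + 1ξ₂.
Selectivity: 2ξ₁ / (1ξ₂) = 6.81 → ξ₁ = 3.405 ξ₂.
Substitute: (2·3.405 + 1) ξ₂ = 78.66 → ξ₂ = 10.07 mol/s, ξ₁ = 34.29 mol/s.
Outlet amounts (n = n₀ + Σ ν·ξ):
  R: 132.2 − 2(34.29) − 1(10.07) = 53.54
  U: 0 + 2(34.29) = 68.59
  Q: 0 + 1(10.07) = 10.07

68.6 mol/s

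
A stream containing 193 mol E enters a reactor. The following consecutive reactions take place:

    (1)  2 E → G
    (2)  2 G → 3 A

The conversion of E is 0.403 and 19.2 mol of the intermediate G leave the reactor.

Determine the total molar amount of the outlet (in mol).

Conversion of E: E consumed = 2ξ₁ = 0.403 × 193 → ξ₁ = 38.89 mol.
G balance: n_G = 0 + 1ξ₁ − 2ξ₂ = 19.2 → ξ₂ = (1·38.89 − 19.2)/2 = 9.845 mol.
Outlet amounts (n = n₀ + Σ ν·ξ):
  E: 193 − 2(38.89) = 115.2
  G: 0 + 1(38.89) − 2(9.845) = 19.2
  A: 0 + 3(9.845) = 29.53
Total out = 115.2 + 19.2 + 29.53 = 164 mol.

164 mol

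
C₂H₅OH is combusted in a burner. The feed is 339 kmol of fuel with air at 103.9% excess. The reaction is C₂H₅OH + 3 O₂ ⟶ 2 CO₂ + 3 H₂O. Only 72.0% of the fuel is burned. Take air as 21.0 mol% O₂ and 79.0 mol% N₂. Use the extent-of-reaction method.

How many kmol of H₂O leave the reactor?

732 kmol

Stoichiometric O₂ = 3 × 339 = 1017 kmol; O₂ fed = 1017 × 2.039 = 2074 kmol.
N₂ fed = 2074 × 79/21 = 7801 kmol.
Fuel reacted = 0.72 × 339 → ξ = 244.1 kmol.
Outlet (n = n₀ + ν ξ):
  C₂H₅OH: 339 − 1(244.1) = 94.92
  O₂: 2074 − 3(244.1) = 1341
  N₂: 7801 (inert)
  CO₂: 0 + 2(244.1) = 488.2
  H₂O: 0 + 3(244.1) = 732.2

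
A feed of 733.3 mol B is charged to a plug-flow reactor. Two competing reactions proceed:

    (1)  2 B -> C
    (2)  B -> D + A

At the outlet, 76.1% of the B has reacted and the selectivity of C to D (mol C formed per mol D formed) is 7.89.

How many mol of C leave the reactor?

262 mol

Conversion of B: B consumed = 0.761 × 733.3 = 558 mol = 2ξ₁ + 1ξ₂.
Selectivity: 1ξ₁ / (1ξ₂) = 7.89 → ξ₁ = 7.89 ξ₂.
Substitute: (2·7.89 + 1) ξ₂ = 558 → ξ₂ = 33.26 mol, ξ₁ = 262.4 mol.
Outlet amounts (n = n₀ + Σ ν·ξ):
  B: 733.3 − 2(262.4) − 1(33.26) = 175.3
  C: 0 + 1(262.4) = 262.4
  D: 0 + 1(33.26) = 33.26
  A: 0 + 1(33.26) = 33.26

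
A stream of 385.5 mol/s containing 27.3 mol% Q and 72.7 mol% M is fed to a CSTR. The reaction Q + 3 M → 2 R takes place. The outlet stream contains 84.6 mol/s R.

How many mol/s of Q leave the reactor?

For R: n = n₀ + 2ξ → 84.6 = 0 + 2ξ, giving ξ = 42.3 mol/s.
Outlet amounts (n = n₀ + ν ξ):
  Q: 105.2 − 1(42.3) = 62.94
  M: 280.3 − 3(42.3) = 153.4
  R: 0 + 2(42.3) = 84.6

62.9 mol/s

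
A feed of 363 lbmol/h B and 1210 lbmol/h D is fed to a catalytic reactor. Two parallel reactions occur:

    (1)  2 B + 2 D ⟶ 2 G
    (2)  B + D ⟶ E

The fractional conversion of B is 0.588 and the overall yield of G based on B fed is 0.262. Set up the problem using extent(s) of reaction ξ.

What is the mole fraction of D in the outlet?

0.733

Yield of G: 2ξ₁ / 363 = 0.262 → ξ₁ = 47.55 lbmol/h.
Conversion of B: 2ξ₁ + 1ξ₂ = 0.588 × 363 = 213.4 → ξ₂ = 118.3 lbmol/h.
Outlet amounts (n = n₀ + Σ ν·ξ):
  B: 363 − 2(47.55) − 1(118.3) = 149.6
  D: 1210 − 2(47.55) − 1(118.3) = 996.6
  G: 0 + 2(47.55) = 95.11
  E: 0 + 1(118.3) = 118.3
Total out = 1360 lbmol/h; y_D = 996.6 / 1360 = 0.733.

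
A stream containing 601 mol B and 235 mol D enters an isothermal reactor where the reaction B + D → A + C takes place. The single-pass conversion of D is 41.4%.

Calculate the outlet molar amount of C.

D reacted = 0.414 × 235 = 97.29 mol; ν_D = −1, so ξ = 97.29/1 = 97.29 mol.
Outlet amounts (n = n₀ + ν ξ):
  B: 601 − 1(97.29) = 503.7
  D: 235 − 1(97.29) = 137.7
  A: 0 + 1(97.29) = 97.29
  C: 0 + 1(97.29) = 97.29

97.3 mol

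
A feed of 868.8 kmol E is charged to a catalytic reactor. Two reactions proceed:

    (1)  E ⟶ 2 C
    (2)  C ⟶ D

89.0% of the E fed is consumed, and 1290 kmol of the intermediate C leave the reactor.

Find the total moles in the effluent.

1640 kmol

Conversion of E: E consumed = 1ξ₁ = 0.89 × 868.8 → ξ₁ = 773.2 kmol.
C balance: n_C = 0 + 2ξ₁ − 1ξ₂ = 1290 → ξ₂ = (2·773.2 − 1290)/1 = 256.5 kmol.
Outlet amounts (n = n₀ + Σ ν·ξ):
  E: 868.8 − 1(773.2) = 95.57
  C: 0 + 2(773.2) − 1(256.5) = 1290
  D: 0 + 1(256.5) = 256.5
Total out = 95.57 + 1290 + 256.5 = 1642 kmol.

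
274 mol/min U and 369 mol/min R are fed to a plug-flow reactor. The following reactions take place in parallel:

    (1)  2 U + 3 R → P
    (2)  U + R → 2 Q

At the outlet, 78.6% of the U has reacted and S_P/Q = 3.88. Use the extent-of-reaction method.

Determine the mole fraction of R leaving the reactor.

0.22

Conversion of U: U consumed = 0.786 × 274 = 215.4 mol/min = 2ξ₁ + 1ξ₂.
Selectivity: 1ξ₁ / (2ξ₂) = 3.88 → ξ₁ = 7.76 ξ₂.
Substitute: (2·7.76 + 1) ξ₂ = 215.4 → ξ₂ = 13.04 mol/min, ξ₁ = 101.2 mol/min.
Outlet amounts (n = n₀ + Σ ν·ξ):
  U: 274 − 2(101.2) − 1(13.04) = 58.64
  R: 369 − 3(101.2) − 1(13.04) = 52.47
  P: 0 + 1(101.2) = 101.2
  Q: 0 + 2(13.04) = 26.07
Total out = 238.3 mol/min; y_R = 52.47 / 238.3 = 0.2202.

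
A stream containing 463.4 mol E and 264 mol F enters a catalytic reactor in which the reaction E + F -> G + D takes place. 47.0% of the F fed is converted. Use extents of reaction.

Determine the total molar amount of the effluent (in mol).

727 mol

F reacted = 0.47 × 264 = 124.1 mol; ν_F = −1, so ξ = 124.1/1 = 124.1 mol.
Outlet amounts (n = n₀ + ν ξ):
  E: 463.4 − 1(124.1) = 339.3
  F: 264 − 1(124.1) = 139.9
  G: 0 + 1(124.1) = 124.1
  D: 0 + 1(124.1) = 124.1
Total out = 339.3 + 139.9 + 124.1 + 124.1 = 727.4 mol.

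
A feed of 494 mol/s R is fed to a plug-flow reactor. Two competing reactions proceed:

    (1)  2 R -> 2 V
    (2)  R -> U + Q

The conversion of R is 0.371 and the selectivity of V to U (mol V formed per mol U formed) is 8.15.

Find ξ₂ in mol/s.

ξ₂ = 20 mol/s

Conversion of R: R consumed = 0.371 × 494 = 183.3 mol/s = 2ξ₁ + 1ξ₂.
Selectivity: 2ξ₁ / (1ξ₂) = 8.15 → ξ₁ = 4.075 ξ₂.
Substitute: (2·4.075 + 1) ξ₂ = 183.3 → ξ₂ = 20.03 mol/s, ξ₁ = 81.62 mol/s.
Outlet amounts (n = n₀ + Σ ν·ξ):
  R: 494 − 2(81.62) − 1(20.03) = 310.7
  V: 0 + 2(81.62) = 163.2
  U: 0 + 1(20.03) = 20.03
  Q: 0 + 1(20.03) = 20.03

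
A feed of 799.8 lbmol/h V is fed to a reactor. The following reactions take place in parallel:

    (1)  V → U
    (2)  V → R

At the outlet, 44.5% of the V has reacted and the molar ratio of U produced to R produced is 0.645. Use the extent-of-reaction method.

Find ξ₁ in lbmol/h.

Conversion of V: V consumed = 0.445 × 799.8 = 355.9 lbmol/h = 1ξ₁ + 1ξ₂.
Selectivity: 1ξ₁ / (1ξ₂) = 0.645 → ξ₁ = 0.645 ξ₂.
Substitute: (1·0.645 + 1) ξ₂ = 355.9 → ξ₂ = 216.4 lbmol/h, ξ₁ = 139.6 lbmol/h.
Outlet amounts (n = n₀ + Σ ν·ξ):
  V: 799.8 − 1(139.6) − 1(216.4) = 443.9
  U: 0 + 1(139.6) = 139.6
  R: 0 + 1(216.4) = 216.4

ξ₁ = 140 lbmol/h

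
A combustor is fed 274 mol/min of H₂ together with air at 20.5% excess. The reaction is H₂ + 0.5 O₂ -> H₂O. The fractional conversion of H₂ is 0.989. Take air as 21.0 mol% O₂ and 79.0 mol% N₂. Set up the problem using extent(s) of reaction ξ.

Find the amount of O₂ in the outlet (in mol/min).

29.6 mol/min

Stoichiometric O₂ = 0.5 × 274 = 137 mol/min; O₂ fed = 137 × 1.205 = 165.1 mol/min.
N₂ fed = 165.1 × 79/21 = 621 mol/min.
Fuel reacted = 0.989 × 274 → ξ = 271 mol/min.
Outlet (n = n₀ + ν ξ):
  H₂: 274 − 1(271) = 3.014
  O₂: 165.1 − 0.5(271) = 29.59
  N₂: 621 (inert)
  H₂O: 0 + 1(271) = 271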